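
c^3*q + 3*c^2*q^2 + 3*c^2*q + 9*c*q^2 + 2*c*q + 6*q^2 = (c + 2)*(c + 3*q)*(c*q + q)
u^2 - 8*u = u*(u - 8)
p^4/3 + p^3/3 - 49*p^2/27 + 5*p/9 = p*(p/3 + 1)*(p - 5/3)*(p - 1/3)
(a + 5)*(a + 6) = a^2 + 11*a + 30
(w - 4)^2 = w^2 - 8*w + 16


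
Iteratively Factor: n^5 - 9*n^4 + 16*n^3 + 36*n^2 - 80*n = (n - 4)*(n^4 - 5*n^3 - 4*n^2 + 20*n) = (n - 5)*(n - 4)*(n^3 - 4*n) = (n - 5)*(n - 4)*(n - 2)*(n^2 + 2*n) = n*(n - 5)*(n - 4)*(n - 2)*(n + 2)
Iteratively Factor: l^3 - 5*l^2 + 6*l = (l)*(l^2 - 5*l + 6) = l*(l - 3)*(l - 2)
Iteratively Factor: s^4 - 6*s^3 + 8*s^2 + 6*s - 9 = (s + 1)*(s^3 - 7*s^2 + 15*s - 9) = (s - 3)*(s + 1)*(s^2 - 4*s + 3) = (s - 3)*(s - 1)*(s + 1)*(s - 3)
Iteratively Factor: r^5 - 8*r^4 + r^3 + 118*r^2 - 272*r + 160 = (r - 1)*(r^4 - 7*r^3 - 6*r^2 + 112*r - 160) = (r - 2)*(r - 1)*(r^3 - 5*r^2 - 16*r + 80) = (r - 2)*(r - 1)*(r + 4)*(r^2 - 9*r + 20) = (r - 4)*(r - 2)*(r - 1)*(r + 4)*(r - 5)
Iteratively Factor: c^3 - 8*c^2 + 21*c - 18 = (c - 3)*(c^2 - 5*c + 6) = (c - 3)^2*(c - 2)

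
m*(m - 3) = m^2 - 3*m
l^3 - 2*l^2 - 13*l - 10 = (l - 5)*(l + 1)*(l + 2)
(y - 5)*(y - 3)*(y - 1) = y^3 - 9*y^2 + 23*y - 15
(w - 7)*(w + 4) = w^2 - 3*w - 28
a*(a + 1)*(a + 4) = a^3 + 5*a^2 + 4*a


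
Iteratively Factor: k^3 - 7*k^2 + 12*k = (k - 3)*(k^2 - 4*k) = (k - 4)*(k - 3)*(k)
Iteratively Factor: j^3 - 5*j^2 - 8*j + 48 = (j - 4)*(j^2 - j - 12) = (j - 4)^2*(j + 3)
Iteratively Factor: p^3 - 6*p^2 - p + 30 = (p - 3)*(p^2 - 3*p - 10) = (p - 5)*(p - 3)*(p + 2)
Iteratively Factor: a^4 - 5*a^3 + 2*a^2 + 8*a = (a + 1)*(a^3 - 6*a^2 + 8*a) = a*(a + 1)*(a^2 - 6*a + 8) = a*(a - 4)*(a + 1)*(a - 2)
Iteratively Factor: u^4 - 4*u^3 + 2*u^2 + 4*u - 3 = (u + 1)*(u^3 - 5*u^2 + 7*u - 3) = (u - 1)*(u + 1)*(u^2 - 4*u + 3) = (u - 3)*(u - 1)*(u + 1)*(u - 1)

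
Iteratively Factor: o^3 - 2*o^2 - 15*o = (o + 3)*(o^2 - 5*o) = (o - 5)*(o + 3)*(o)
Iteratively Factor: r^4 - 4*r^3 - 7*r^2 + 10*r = (r - 5)*(r^3 + r^2 - 2*r) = (r - 5)*(r - 1)*(r^2 + 2*r) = (r - 5)*(r - 1)*(r + 2)*(r)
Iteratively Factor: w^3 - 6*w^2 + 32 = (w + 2)*(w^2 - 8*w + 16) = (w - 4)*(w + 2)*(w - 4)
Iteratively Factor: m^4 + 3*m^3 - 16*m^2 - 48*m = (m)*(m^3 + 3*m^2 - 16*m - 48) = m*(m + 3)*(m^2 - 16) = m*(m + 3)*(m + 4)*(m - 4)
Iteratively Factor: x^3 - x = (x)*(x^2 - 1) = x*(x + 1)*(x - 1)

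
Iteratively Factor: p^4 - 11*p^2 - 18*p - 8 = (p + 1)*(p^3 - p^2 - 10*p - 8) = (p - 4)*(p + 1)*(p^2 + 3*p + 2) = (p - 4)*(p + 1)*(p + 2)*(p + 1)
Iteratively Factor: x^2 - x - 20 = (x - 5)*(x + 4)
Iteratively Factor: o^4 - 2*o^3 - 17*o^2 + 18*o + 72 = (o - 4)*(o^3 + 2*o^2 - 9*o - 18) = (o - 4)*(o + 2)*(o^2 - 9) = (o - 4)*(o + 2)*(o + 3)*(o - 3)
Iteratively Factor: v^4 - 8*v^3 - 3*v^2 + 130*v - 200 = (v + 4)*(v^3 - 12*v^2 + 45*v - 50) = (v - 5)*(v + 4)*(v^2 - 7*v + 10) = (v - 5)^2*(v + 4)*(v - 2)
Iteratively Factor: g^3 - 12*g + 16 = (g + 4)*(g^2 - 4*g + 4) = (g - 2)*(g + 4)*(g - 2)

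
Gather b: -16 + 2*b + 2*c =2*b + 2*c - 16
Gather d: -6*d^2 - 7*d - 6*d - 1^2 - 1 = -6*d^2 - 13*d - 2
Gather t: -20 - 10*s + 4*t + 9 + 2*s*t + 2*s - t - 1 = -8*s + t*(2*s + 3) - 12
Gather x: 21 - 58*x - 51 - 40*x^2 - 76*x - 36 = -40*x^2 - 134*x - 66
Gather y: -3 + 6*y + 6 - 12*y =3 - 6*y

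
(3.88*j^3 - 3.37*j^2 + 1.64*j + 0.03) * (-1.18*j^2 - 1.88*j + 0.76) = -4.5784*j^5 - 3.3178*j^4 + 7.3492*j^3 - 5.6798*j^2 + 1.19*j + 0.0228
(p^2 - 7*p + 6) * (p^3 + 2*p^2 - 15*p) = p^5 - 5*p^4 - 23*p^3 + 117*p^2 - 90*p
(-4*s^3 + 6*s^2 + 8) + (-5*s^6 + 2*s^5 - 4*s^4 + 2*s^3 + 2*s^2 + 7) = -5*s^6 + 2*s^5 - 4*s^4 - 2*s^3 + 8*s^2 + 15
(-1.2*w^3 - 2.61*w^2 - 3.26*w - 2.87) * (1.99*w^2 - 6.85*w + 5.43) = -2.388*w^5 + 3.0261*w^4 + 4.8751*w^3 + 2.4474*w^2 + 1.9577*w - 15.5841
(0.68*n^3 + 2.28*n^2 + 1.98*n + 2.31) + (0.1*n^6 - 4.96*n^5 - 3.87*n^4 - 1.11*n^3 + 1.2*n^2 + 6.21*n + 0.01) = 0.1*n^6 - 4.96*n^5 - 3.87*n^4 - 0.43*n^3 + 3.48*n^2 + 8.19*n + 2.32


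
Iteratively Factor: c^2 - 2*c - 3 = (c + 1)*(c - 3)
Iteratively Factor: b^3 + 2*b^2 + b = (b + 1)*(b^2 + b) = (b + 1)^2*(b)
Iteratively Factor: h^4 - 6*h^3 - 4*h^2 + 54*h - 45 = (h - 3)*(h^3 - 3*h^2 - 13*h + 15) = (h - 3)*(h + 3)*(h^2 - 6*h + 5) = (h - 3)*(h - 1)*(h + 3)*(h - 5)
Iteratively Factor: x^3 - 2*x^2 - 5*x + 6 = (x - 3)*(x^2 + x - 2) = (x - 3)*(x + 2)*(x - 1)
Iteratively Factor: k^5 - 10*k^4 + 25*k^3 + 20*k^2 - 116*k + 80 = (k + 2)*(k^4 - 12*k^3 + 49*k^2 - 78*k + 40) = (k - 4)*(k + 2)*(k^3 - 8*k^2 + 17*k - 10) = (k - 4)*(k - 2)*(k + 2)*(k^2 - 6*k + 5) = (k - 4)*(k - 2)*(k - 1)*(k + 2)*(k - 5)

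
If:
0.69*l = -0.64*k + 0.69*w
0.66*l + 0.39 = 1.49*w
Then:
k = 0.637073863636364 - 1.35582386363636*w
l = 2.25757575757576*w - 0.590909090909091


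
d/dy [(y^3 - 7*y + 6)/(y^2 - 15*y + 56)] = (y^4 - 30*y^3 + 175*y^2 - 12*y - 302)/(y^4 - 30*y^3 + 337*y^2 - 1680*y + 3136)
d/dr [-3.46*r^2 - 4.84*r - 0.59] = -6.92*r - 4.84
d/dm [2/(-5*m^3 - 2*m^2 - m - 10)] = 2*(15*m^2 + 4*m + 1)/(5*m^3 + 2*m^2 + m + 10)^2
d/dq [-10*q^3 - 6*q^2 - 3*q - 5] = -30*q^2 - 12*q - 3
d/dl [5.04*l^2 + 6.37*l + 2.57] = 10.08*l + 6.37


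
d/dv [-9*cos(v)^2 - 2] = 9*sin(2*v)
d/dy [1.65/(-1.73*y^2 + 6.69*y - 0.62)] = (5.709*y - 11.0385)/(1.73*y^2 - 6.69*y + 0.62)^2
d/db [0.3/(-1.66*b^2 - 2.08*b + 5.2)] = (0.996*b + 0.624)/(1.66*b^2 + 2.08*b - 5.2)^2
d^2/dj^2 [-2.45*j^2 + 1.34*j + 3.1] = -4.90000000000000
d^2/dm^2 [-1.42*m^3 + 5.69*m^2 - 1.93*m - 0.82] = 11.38 - 8.52*m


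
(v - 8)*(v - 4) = v^2 - 12*v + 32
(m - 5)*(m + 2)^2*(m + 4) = m^4 + 3*m^3 - 20*m^2 - 84*m - 80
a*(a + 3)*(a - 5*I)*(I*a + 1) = I*a^4 + 6*a^3 + 3*I*a^3 + 18*a^2 - 5*I*a^2 - 15*I*a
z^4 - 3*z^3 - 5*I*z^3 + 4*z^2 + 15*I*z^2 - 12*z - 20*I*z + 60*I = (z - 3)*(z - 5*I)*(z - 2*I)*(z + 2*I)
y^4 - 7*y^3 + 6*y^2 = y^2*(y - 6)*(y - 1)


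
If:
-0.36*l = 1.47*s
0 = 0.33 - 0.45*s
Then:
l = -2.99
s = 0.73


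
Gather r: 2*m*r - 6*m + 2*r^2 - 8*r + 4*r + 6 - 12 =-6*m + 2*r^2 + r*(2*m - 4) - 6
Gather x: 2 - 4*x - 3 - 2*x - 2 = -6*x - 3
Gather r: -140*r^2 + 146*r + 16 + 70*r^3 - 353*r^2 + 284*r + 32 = 70*r^3 - 493*r^2 + 430*r + 48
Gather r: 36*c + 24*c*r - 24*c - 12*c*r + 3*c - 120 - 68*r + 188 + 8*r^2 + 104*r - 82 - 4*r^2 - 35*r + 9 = 15*c + 4*r^2 + r*(12*c + 1) - 5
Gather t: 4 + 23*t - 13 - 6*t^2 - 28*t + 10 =-6*t^2 - 5*t + 1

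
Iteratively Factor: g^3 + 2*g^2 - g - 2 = (g - 1)*(g^2 + 3*g + 2) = (g - 1)*(g + 1)*(g + 2)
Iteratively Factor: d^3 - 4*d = (d)*(d^2 - 4) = d*(d + 2)*(d - 2)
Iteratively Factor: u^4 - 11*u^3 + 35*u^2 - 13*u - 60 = (u + 1)*(u^3 - 12*u^2 + 47*u - 60) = (u - 4)*(u + 1)*(u^2 - 8*u + 15) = (u - 5)*(u - 4)*(u + 1)*(u - 3)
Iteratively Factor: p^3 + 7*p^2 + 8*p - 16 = (p - 1)*(p^2 + 8*p + 16) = (p - 1)*(p + 4)*(p + 4)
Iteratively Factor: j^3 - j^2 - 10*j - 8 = (j + 2)*(j^2 - 3*j - 4) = (j - 4)*(j + 2)*(j + 1)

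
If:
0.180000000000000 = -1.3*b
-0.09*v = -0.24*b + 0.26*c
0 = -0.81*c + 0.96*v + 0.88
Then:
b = -0.14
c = 0.15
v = -0.79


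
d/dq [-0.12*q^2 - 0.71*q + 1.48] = -0.24*q - 0.71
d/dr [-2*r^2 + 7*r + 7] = 7 - 4*r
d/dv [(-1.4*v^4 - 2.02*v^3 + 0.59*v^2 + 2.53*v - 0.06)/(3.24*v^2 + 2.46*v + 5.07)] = (-9.072*v^5 - 16.8768*v^4 - 38.3304*v^3 - 37.47*v^2 + 6.3714*v + 12.9747)/(10.4976*v^4 + 15.9408*v^3 + 38.9052*v^2 + 24.9444*v + 25.7049)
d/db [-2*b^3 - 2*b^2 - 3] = 2*b*(-3*b - 2)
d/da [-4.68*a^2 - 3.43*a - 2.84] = -9.36*a - 3.43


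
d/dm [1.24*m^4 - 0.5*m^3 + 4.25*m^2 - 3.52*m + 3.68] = 4.96*m^3 - 1.5*m^2 + 8.5*m - 3.52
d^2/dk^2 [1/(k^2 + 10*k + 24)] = 2*(-k^2 - 10*k + 4*(k + 5)^2 - 24)/(k^2 + 10*k + 24)^3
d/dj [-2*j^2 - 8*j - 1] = -4*j - 8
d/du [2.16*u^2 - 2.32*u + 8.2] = 4.32*u - 2.32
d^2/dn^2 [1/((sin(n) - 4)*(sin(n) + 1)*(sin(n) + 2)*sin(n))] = (-16*sin(n)^4 + 39*sin(n)^3 + 92*sin(n)^2 - 240*sin(n) - 344 + 232/sin(n) + 352/sin(n)^2 + 128/sin(n)^3)/((sin(n) - 4)^3*(sin(n) + 1)^2*(sin(n) + 2)^3)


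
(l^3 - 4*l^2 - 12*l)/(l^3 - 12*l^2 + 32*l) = (l^2 - 4*l - 12)/(l^2 - 12*l + 32)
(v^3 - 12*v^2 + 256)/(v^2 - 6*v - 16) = (v^2 - 4*v - 32)/(v + 2)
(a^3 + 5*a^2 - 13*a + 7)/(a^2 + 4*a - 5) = (a^2 + 6*a - 7)/(a + 5)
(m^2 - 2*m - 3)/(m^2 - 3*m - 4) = (m - 3)/(m - 4)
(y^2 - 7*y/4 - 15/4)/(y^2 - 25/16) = 4*(y - 3)/(4*y - 5)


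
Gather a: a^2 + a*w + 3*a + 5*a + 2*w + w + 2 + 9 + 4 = a^2 + a*(w + 8) + 3*w + 15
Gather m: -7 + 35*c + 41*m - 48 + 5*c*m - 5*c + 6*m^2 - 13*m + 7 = 30*c + 6*m^2 + m*(5*c + 28) - 48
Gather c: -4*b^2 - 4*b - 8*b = -4*b^2 - 12*b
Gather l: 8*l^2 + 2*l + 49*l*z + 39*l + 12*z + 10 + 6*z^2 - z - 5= 8*l^2 + l*(49*z + 41) + 6*z^2 + 11*z + 5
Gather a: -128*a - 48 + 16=-128*a - 32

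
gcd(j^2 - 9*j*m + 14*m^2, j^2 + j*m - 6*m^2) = j - 2*m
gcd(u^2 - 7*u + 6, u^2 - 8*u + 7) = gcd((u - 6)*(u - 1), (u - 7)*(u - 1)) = u - 1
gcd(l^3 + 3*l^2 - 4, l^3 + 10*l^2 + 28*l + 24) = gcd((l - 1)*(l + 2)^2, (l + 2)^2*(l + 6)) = l^2 + 4*l + 4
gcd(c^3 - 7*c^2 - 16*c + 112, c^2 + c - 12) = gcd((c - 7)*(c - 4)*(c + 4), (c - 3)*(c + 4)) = c + 4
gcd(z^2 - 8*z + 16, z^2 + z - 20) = z - 4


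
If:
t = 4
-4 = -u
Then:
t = 4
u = 4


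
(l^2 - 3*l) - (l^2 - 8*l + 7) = 5*l - 7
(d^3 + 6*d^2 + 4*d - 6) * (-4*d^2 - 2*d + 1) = -4*d^5 - 26*d^4 - 27*d^3 + 22*d^2 + 16*d - 6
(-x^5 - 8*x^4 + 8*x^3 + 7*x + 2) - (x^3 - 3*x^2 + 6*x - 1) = -x^5 - 8*x^4 + 7*x^3 + 3*x^2 + x + 3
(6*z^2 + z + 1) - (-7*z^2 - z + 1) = 13*z^2 + 2*z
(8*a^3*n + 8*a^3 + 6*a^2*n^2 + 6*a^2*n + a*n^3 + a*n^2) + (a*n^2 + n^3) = 8*a^3*n + 8*a^3 + 6*a^2*n^2 + 6*a^2*n + a*n^3 + 2*a*n^2 + n^3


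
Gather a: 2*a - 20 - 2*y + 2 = 2*a - 2*y - 18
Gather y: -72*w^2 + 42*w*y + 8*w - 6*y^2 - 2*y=-72*w^2 + 8*w - 6*y^2 + y*(42*w - 2)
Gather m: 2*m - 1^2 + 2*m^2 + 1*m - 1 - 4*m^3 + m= -4*m^3 + 2*m^2 + 4*m - 2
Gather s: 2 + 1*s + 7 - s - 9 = 0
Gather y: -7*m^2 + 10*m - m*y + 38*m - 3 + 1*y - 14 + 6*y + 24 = -7*m^2 + 48*m + y*(7 - m) + 7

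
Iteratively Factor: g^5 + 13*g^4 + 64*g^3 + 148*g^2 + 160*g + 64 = (g + 1)*(g^4 + 12*g^3 + 52*g^2 + 96*g + 64) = (g + 1)*(g + 4)*(g^3 + 8*g^2 + 20*g + 16) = (g + 1)*(g + 2)*(g + 4)*(g^2 + 6*g + 8) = (g + 1)*(g + 2)^2*(g + 4)*(g + 4)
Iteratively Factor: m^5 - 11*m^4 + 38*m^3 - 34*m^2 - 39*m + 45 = (m - 3)*(m^4 - 8*m^3 + 14*m^2 + 8*m - 15) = (m - 3)*(m + 1)*(m^3 - 9*m^2 + 23*m - 15) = (m - 5)*(m - 3)*(m + 1)*(m^2 - 4*m + 3) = (m - 5)*(m - 3)^2*(m + 1)*(m - 1)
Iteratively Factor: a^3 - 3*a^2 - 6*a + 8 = (a - 4)*(a^2 + a - 2) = (a - 4)*(a - 1)*(a + 2)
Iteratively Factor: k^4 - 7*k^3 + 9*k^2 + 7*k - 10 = (k - 5)*(k^3 - 2*k^2 - k + 2) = (k - 5)*(k - 2)*(k^2 - 1) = (k - 5)*(k - 2)*(k + 1)*(k - 1)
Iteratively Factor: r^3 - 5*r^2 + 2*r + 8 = (r + 1)*(r^2 - 6*r + 8) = (r - 2)*(r + 1)*(r - 4)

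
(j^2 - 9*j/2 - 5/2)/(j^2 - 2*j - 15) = (j + 1/2)/(j + 3)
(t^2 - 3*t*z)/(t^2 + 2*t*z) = (t - 3*z)/(t + 2*z)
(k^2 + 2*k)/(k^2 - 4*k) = (k + 2)/(k - 4)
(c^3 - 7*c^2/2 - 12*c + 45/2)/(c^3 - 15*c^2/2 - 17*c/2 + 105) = (2*c^2 + 3*c - 9)/(2*c^2 - 5*c - 42)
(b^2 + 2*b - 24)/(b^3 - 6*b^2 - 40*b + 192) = 1/(b - 8)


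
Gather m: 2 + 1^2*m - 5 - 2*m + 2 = -m - 1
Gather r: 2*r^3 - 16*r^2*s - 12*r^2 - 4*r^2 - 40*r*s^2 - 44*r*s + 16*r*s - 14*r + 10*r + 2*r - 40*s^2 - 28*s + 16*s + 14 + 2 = 2*r^3 + r^2*(-16*s - 16) + r*(-40*s^2 - 28*s - 2) - 40*s^2 - 12*s + 16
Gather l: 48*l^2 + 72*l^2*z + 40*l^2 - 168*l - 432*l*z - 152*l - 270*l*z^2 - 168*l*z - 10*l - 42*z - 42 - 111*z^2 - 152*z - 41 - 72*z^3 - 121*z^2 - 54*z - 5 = l^2*(72*z + 88) + l*(-270*z^2 - 600*z - 330) - 72*z^3 - 232*z^2 - 248*z - 88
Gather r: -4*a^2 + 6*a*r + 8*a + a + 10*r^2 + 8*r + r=-4*a^2 + 9*a + 10*r^2 + r*(6*a + 9)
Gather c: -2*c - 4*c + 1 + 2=3 - 6*c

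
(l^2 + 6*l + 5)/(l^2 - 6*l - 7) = (l + 5)/(l - 7)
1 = 1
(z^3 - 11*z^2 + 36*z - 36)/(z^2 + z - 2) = (z^3 - 11*z^2 + 36*z - 36)/(z^2 + z - 2)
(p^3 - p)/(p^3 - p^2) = (p + 1)/p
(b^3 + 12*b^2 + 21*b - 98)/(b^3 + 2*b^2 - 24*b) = (b^3 + 12*b^2 + 21*b - 98)/(b*(b^2 + 2*b - 24))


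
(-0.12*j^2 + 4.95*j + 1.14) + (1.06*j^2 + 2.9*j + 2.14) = 0.94*j^2 + 7.85*j + 3.28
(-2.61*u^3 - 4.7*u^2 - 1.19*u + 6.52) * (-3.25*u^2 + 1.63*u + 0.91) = 8.4825*u^5 + 11.0207*u^4 - 6.1686*u^3 - 27.4067*u^2 + 9.5447*u + 5.9332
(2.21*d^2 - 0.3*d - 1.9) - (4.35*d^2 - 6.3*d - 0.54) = -2.14*d^2 + 6.0*d - 1.36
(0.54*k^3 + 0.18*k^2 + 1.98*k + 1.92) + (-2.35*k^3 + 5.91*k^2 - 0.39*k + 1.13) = -1.81*k^3 + 6.09*k^2 + 1.59*k + 3.05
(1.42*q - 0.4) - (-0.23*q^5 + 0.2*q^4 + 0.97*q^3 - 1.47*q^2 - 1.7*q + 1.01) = 0.23*q^5 - 0.2*q^4 - 0.97*q^3 + 1.47*q^2 + 3.12*q - 1.41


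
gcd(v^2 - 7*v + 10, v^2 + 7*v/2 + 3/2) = 1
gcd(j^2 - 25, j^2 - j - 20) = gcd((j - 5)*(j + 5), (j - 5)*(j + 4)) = j - 5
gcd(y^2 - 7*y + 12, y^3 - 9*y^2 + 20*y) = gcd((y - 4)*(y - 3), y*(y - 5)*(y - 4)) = y - 4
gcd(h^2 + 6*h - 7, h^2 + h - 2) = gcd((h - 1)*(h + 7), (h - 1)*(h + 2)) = h - 1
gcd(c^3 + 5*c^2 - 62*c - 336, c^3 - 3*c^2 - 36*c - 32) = c - 8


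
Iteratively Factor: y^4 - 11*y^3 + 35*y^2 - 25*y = (y)*(y^3 - 11*y^2 + 35*y - 25) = y*(y - 1)*(y^2 - 10*y + 25) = y*(y - 5)*(y - 1)*(y - 5)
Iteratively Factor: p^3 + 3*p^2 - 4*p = (p - 1)*(p^2 + 4*p) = (p - 1)*(p + 4)*(p)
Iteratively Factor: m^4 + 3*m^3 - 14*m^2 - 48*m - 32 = (m + 4)*(m^3 - m^2 - 10*m - 8) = (m + 2)*(m + 4)*(m^2 - 3*m - 4) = (m - 4)*(m + 2)*(m + 4)*(m + 1)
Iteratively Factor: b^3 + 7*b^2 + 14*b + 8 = (b + 4)*(b^2 + 3*b + 2) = (b + 2)*(b + 4)*(b + 1)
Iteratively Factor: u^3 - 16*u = (u + 4)*(u^2 - 4*u) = u*(u + 4)*(u - 4)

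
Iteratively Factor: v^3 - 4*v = (v + 2)*(v^2 - 2*v) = (v - 2)*(v + 2)*(v)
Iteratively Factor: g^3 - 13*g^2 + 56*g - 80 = (g - 4)*(g^2 - 9*g + 20) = (g - 5)*(g - 4)*(g - 4)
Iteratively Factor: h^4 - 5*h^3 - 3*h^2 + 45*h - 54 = (h - 3)*(h^3 - 2*h^2 - 9*h + 18) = (h - 3)^2*(h^2 + h - 6) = (h - 3)^2*(h + 3)*(h - 2)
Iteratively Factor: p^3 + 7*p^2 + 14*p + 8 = (p + 4)*(p^2 + 3*p + 2) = (p + 2)*(p + 4)*(p + 1)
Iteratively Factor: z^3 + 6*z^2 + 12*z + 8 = (z + 2)*(z^2 + 4*z + 4) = (z + 2)^2*(z + 2)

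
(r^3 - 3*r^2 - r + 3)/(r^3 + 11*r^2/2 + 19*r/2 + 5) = 2*(r^2 - 4*r + 3)/(2*r^2 + 9*r + 10)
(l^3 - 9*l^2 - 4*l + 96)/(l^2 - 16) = (l^2 - 5*l - 24)/(l + 4)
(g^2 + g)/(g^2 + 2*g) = (g + 1)/(g + 2)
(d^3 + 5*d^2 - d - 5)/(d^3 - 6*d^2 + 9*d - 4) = (d^2 + 6*d + 5)/(d^2 - 5*d + 4)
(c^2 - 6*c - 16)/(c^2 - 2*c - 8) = (c - 8)/(c - 4)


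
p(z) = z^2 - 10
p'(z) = 2*z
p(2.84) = -1.93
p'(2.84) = 5.68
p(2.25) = -4.94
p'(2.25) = 4.50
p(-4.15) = 7.22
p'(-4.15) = -8.30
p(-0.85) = -9.28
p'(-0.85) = -1.70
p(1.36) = -8.15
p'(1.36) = 2.72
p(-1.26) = -8.41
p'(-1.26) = -2.52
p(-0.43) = -9.82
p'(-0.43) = -0.86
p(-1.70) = -7.11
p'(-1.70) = -3.40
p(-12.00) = 134.00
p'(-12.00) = -24.00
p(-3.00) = -1.00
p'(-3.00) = -6.00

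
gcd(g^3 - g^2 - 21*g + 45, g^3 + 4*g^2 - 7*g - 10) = g + 5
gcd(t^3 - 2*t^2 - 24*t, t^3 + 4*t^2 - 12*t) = t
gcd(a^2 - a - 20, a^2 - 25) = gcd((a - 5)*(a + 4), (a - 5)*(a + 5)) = a - 5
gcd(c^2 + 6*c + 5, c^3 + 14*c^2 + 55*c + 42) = c + 1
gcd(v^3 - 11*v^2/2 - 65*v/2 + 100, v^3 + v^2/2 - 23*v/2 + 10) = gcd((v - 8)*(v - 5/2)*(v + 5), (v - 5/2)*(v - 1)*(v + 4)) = v - 5/2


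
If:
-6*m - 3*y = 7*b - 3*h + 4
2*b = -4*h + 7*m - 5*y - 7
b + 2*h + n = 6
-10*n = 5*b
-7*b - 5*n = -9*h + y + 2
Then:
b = 677/142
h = 1027/568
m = -985/568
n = -677/284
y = -4079/568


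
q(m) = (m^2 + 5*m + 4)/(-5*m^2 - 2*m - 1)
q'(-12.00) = 0.01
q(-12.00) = -0.13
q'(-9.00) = 0.01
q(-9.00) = -0.10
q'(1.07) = 0.89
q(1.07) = -1.18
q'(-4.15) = 0.04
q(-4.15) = -0.01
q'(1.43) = 0.53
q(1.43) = -0.94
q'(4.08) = 0.06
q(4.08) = -0.44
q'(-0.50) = -6.56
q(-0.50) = -1.40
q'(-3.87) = 0.04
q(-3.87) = 0.01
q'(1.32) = 0.61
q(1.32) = -1.00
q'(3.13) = 0.11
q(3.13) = -0.52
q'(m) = (2*m + 5)/(-5*m^2 - 2*m - 1) + (10*m + 2)*(m^2 + 5*m + 4)/(-5*m^2 - 2*m - 1)^2 = (23*m^2 + 38*m + 3)/(25*m^4 + 20*m^3 + 14*m^2 + 4*m + 1)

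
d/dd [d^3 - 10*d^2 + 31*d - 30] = 3*d^2 - 20*d + 31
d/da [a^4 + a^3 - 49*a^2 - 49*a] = 4*a^3 + 3*a^2 - 98*a - 49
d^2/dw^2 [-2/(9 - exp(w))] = 2*(exp(w) + 9)*exp(w)/(exp(w) - 9)^3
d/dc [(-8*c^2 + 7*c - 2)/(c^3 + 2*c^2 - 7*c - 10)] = 2*(4*c^4 - 7*c^3 + 24*c^2 + 84*c - 42)/(c^6 + 4*c^5 - 10*c^4 - 48*c^3 + 9*c^2 + 140*c + 100)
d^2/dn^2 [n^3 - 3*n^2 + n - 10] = 6*n - 6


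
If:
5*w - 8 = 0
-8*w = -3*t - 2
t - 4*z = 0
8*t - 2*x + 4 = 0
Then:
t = 18/5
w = 8/5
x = 82/5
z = 9/10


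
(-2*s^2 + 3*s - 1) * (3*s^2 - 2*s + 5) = -6*s^4 + 13*s^3 - 19*s^2 + 17*s - 5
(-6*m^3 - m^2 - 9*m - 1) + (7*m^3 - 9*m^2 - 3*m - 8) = m^3 - 10*m^2 - 12*m - 9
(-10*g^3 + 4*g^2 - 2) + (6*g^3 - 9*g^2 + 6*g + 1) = -4*g^3 - 5*g^2 + 6*g - 1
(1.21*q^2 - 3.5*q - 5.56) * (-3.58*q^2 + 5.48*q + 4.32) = -4.3318*q^4 + 19.1608*q^3 + 5.952*q^2 - 45.5888*q - 24.0192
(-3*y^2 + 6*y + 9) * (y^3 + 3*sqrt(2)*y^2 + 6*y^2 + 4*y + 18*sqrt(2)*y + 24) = -3*y^5 - 9*sqrt(2)*y^4 - 12*y^4 - 36*sqrt(2)*y^3 + 33*y^3 + 6*y^2 + 135*sqrt(2)*y^2 + 180*y + 162*sqrt(2)*y + 216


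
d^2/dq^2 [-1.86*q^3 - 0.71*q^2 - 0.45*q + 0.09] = -11.16*q - 1.42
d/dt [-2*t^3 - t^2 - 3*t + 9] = -6*t^2 - 2*t - 3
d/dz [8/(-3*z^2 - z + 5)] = 8*(6*z + 1)/(3*z^2 + z - 5)^2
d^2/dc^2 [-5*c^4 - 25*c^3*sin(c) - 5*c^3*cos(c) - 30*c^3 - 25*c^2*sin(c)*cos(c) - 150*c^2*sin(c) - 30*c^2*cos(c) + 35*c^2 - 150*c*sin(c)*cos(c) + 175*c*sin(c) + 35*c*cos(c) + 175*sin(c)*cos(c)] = 25*c^3*sin(c) + 5*c^3*cos(c) + 180*c^2*sin(c) + 50*c^2*sin(2*c) - 120*c^2*cos(c) - 60*c^2 - 205*c*sin(c) + 300*c*sin(2*c) - 665*c*cos(c) - 100*c*cos(2*c) - 180*c - 370*sin(c) - 375*sin(2*c) + 290*cos(c) - 300*cos(2*c) + 70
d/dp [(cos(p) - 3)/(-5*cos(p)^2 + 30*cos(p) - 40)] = (sin(p)^2 + 6*cos(p) - 11)*sin(p)/(5*(cos(p)^2 - 6*cos(p) + 8)^2)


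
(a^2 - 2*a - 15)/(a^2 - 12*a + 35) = (a + 3)/(a - 7)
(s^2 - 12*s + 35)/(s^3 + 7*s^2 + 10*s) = (s^2 - 12*s + 35)/(s*(s^2 + 7*s + 10))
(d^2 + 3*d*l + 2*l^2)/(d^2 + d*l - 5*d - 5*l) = (d + 2*l)/(d - 5)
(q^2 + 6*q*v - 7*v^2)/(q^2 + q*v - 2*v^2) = (q + 7*v)/(q + 2*v)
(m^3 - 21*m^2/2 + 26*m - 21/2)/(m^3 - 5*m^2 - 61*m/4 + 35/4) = 2*(m - 3)/(2*m + 5)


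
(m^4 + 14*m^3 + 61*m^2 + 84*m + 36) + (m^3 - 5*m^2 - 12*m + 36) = m^4 + 15*m^3 + 56*m^2 + 72*m + 72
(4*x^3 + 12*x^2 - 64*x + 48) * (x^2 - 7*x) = 4*x^5 - 16*x^4 - 148*x^3 + 496*x^2 - 336*x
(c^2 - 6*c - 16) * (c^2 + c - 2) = c^4 - 5*c^3 - 24*c^2 - 4*c + 32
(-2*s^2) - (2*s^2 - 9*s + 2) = -4*s^2 + 9*s - 2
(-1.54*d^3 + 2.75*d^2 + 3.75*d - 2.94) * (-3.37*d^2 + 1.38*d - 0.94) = 5.1898*d^5 - 11.3927*d^4 - 7.3949*d^3 + 12.4978*d^2 - 7.5822*d + 2.7636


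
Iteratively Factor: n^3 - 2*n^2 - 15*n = (n - 5)*(n^2 + 3*n) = n*(n - 5)*(n + 3)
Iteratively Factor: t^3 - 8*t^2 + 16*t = (t - 4)*(t^2 - 4*t) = t*(t - 4)*(t - 4)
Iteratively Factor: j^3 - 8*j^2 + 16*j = (j - 4)*(j^2 - 4*j) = j*(j - 4)*(j - 4)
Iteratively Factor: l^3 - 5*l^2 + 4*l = (l - 4)*(l^2 - l) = l*(l - 4)*(l - 1)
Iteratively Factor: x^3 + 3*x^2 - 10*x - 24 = (x + 4)*(x^2 - x - 6) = (x + 2)*(x + 4)*(x - 3)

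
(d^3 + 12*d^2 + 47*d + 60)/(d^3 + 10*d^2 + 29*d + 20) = (d + 3)/(d + 1)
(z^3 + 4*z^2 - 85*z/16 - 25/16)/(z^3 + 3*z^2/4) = (16*z^3 + 64*z^2 - 85*z - 25)/(4*z^2*(4*z + 3))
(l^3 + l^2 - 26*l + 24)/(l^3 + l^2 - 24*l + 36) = (l^2 - 5*l + 4)/(l^2 - 5*l + 6)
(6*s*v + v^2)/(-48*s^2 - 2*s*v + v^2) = -v/(8*s - v)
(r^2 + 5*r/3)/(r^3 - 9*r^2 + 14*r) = (r + 5/3)/(r^2 - 9*r + 14)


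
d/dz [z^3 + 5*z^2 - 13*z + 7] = 3*z^2 + 10*z - 13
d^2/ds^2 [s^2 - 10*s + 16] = 2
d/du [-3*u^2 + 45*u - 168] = 45 - 6*u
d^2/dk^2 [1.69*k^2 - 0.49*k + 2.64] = 3.38000000000000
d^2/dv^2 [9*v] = 0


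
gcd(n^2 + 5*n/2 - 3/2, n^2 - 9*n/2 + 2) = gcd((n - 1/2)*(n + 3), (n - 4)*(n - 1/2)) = n - 1/2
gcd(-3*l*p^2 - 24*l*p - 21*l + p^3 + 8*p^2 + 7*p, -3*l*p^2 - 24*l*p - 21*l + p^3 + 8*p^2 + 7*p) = -3*l*p^2 - 24*l*p - 21*l + p^3 + 8*p^2 + 7*p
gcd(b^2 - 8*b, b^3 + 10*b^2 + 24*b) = b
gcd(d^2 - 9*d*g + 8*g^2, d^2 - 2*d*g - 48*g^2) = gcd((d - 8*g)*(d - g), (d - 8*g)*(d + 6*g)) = d - 8*g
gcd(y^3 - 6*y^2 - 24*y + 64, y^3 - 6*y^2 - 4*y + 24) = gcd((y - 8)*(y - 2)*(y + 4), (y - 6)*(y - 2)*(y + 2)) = y - 2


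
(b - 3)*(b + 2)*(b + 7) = b^3 + 6*b^2 - 13*b - 42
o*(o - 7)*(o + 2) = o^3 - 5*o^2 - 14*o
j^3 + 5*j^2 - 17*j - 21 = (j - 3)*(j + 1)*(j + 7)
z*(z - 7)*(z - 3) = z^3 - 10*z^2 + 21*z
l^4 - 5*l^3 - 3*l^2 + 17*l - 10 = (l - 5)*(l - 1)^2*(l + 2)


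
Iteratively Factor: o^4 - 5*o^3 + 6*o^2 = (o)*(o^3 - 5*o^2 + 6*o) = o^2*(o^2 - 5*o + 6) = o^2*(o - 3)*(o - 2)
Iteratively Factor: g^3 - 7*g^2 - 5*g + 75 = (g - 5)*(g^2 - 2*g - 15) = (g - 5)^2*(g + 3)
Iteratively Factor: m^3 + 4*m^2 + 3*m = (m + 1)*(m^2 + 3*m) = m*(m + 1)*(m + 3)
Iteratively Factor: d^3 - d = (d - 1)*(d^2 + d) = d*(d - 1)*(d + 1)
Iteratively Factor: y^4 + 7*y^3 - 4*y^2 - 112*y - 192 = (y + 3)*(y^3 + 4*y^2 - 16*y - 64) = (y + 3)*(y + 4)*(y^2 - 16) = (y + 3)*(y + 4)^2*(y - 4)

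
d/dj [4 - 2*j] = -2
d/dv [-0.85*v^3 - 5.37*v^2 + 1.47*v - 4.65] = -2.55*v^2 - 10.74*v + 1.47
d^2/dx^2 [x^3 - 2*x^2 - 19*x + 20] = 6*x - 4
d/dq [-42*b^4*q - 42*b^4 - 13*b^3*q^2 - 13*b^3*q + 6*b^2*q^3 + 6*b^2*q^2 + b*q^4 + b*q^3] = b*(-42*b^3 - 26*b^2*q - 13*b^2 + 18*b*q^2 + 12*b*q + 4*q^3 + 3*q^2)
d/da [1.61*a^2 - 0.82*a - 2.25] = 3.22*a - 0.82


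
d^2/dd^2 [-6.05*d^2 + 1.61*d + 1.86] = -12.1000000000000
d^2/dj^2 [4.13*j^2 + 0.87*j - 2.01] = 8.26000000000000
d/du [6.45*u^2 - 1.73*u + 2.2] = 12.9*u - 1.73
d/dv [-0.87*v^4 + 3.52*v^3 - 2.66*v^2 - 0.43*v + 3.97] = -3.48*v^3 + 10.56*v^2 - 5.32*v - 0.43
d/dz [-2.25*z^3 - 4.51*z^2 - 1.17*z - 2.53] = -6.75*z^2 - 9.02*z - 1.17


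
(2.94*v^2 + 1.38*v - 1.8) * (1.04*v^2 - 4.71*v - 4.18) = 3.0576*v^4 - 12.4122*v^3 - 20.661*v^2 + 2.7096*v + 7.524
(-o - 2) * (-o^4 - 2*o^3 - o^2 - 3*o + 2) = o^5 + 4*o^4 + 5*o^3 + 5*o^2 + 4*o - 4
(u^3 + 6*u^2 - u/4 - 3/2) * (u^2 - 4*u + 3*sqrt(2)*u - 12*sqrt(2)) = u^5 + 2*u^4 + 3*sqrt(2)*u^4 - 97*u^3/4 + 6*sqrt(2)*u^3 - 291*sqrt(2)*u^2/4 - u^2/2 - 3*sqrt(2)*u/2 + 6*u + 18*sqrt(2)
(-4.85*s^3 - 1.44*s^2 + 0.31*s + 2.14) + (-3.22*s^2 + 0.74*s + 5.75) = -4.85*s^3 - 4.66*s^2 + 1.05*s + 7.89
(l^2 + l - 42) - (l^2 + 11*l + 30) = -10*l - 72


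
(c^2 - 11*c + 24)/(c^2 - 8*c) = (c - 3)/c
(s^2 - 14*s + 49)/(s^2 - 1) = (s^2 - 14*s + 49)/(s^2 - 1)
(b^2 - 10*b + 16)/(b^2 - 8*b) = (b - 2)/b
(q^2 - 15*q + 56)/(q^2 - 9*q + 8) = (q - 7)/(q - 1)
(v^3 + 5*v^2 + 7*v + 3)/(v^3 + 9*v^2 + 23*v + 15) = (v + 1)/(v + 5)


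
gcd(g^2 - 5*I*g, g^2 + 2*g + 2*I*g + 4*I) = 1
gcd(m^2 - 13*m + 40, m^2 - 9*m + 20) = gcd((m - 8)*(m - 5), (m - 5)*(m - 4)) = m - 5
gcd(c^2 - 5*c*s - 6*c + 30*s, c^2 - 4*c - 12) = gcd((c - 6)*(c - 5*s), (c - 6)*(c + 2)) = c - 6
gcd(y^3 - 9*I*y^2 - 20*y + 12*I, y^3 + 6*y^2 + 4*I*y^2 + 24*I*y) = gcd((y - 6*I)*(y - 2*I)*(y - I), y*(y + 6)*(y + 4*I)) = 1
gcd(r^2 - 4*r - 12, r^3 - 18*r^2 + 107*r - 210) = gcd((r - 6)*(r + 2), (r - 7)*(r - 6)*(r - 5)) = r - 6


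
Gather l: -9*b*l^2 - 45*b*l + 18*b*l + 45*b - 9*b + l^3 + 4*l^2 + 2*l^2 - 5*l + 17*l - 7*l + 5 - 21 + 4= 36*b + l^3 + l^2*(6 - 9*b) + l*(5 - 27*b) - 12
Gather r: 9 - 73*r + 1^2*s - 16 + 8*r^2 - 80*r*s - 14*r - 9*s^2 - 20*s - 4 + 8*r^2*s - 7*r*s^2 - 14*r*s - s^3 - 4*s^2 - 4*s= r^2*(8*s + 8) + r*(-7*s^2 - 94*s - 87) - s^3 - 13*s^2 - 23*s - 11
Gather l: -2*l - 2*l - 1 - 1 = -4*l - 2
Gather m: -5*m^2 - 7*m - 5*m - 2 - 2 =-5*m^2 - 12*m - 4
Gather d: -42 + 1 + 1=-40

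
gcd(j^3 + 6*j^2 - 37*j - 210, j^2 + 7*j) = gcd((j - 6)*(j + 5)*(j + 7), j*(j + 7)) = j + 7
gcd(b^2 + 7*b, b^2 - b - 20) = 1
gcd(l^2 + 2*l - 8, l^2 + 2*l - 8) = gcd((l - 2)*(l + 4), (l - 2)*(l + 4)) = l^2 + 2*l - 8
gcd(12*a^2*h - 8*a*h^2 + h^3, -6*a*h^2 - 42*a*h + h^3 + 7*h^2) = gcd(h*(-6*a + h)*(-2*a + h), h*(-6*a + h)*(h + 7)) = 6*a*h - h^2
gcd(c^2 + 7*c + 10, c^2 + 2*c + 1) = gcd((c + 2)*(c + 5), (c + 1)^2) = 1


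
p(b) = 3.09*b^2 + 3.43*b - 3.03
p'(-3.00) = -15.11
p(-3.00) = 14.49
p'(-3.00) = -15.11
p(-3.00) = 14.49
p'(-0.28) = 1.70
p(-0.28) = -3.75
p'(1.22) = 10.97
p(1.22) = 5.75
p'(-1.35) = -4.91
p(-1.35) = -2.03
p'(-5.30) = -29.32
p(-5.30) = 65.59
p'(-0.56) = -0.03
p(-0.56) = -3.98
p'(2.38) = 18.14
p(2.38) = 22.64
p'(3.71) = 26.36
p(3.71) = 52.23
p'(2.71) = 20.18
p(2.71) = 28.96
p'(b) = 6.18*b + 3.43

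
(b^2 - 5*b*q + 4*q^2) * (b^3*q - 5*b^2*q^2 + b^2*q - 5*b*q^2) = b^5*q - 10*b^4*q^2 + b^4*q + 29*b^3*q^3 - 10*b^3*q^2 - 20*b^2*q^4 + 29*b^2*q^3 - 20*b*q^4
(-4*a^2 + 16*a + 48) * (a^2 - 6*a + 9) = -4*a^4 + 40*a^3 - 84*a^2 - 144*a + 432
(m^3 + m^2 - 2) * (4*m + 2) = 4*m^4 + 6*m^3 + 2*m^2 - 8*m - 4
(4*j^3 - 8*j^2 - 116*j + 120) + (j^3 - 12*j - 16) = 5*j^3 - 8*j^2 - 128*j + 104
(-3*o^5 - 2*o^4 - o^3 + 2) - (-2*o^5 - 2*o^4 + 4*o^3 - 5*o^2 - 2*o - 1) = -o^5 - 5*o^3 + 5*o^2 + 2*o + 3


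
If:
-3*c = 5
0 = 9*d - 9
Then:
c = -5/3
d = 1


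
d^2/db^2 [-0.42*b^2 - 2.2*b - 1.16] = -0.840000000000000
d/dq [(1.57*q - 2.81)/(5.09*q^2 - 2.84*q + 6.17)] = (-7.9913*q^2 + 28.6058*q + 1.7065)/(25.9081*q^4 - 28.9112*q^3 + 70.8762*q^2 - 35.0456*q + 38.0689)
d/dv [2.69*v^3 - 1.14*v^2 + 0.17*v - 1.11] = 8.07*v^2 - 2.28*v + 0.17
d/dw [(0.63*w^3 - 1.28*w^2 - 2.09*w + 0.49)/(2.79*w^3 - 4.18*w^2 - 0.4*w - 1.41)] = (0.937800000000001*w^4 + 11.1582*w^3 - 14.9904*w^2 + 7.706*w + 3.1429)/(7.7841*w^6 - 23.3244*w^5 + 15.2404*w^4 - 4.5238*w^3 + 11.9476*w^2 + 1.128*w + 1.9881)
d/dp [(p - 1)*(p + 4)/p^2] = (8 - 3*p)/p^3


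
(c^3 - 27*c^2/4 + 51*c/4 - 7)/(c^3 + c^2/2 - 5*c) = (4*c^3 - 27*c^2 + 51*c - 28)/(2*c*(2*c^2 + c - 10))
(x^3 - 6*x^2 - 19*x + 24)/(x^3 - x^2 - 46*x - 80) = (x^2 + 2*x - 3)/(x^2 + 7*x + 10)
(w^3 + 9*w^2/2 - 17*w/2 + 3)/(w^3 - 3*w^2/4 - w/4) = 2*(2*w^2 + 11*w - 6)/(w*(4*w + 1))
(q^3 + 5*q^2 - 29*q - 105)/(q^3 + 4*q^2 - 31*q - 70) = (q + 3)/(q + 2)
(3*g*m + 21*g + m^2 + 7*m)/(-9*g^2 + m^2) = (-m - 7)/(3*g - m)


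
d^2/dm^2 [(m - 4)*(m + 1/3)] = 2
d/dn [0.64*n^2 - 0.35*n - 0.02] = 1.28*n - 0.35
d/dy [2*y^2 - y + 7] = 4*y - 1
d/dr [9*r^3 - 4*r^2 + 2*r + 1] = 27*r^2 - 8*r + 2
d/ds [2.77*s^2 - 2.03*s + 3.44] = 5.54*s - 2.03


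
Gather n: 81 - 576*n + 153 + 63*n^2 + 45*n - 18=63*n^2 - 531*n + 216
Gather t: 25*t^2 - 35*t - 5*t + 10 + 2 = 25*t^2 - 40*t + 12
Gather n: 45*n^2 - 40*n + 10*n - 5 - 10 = 45*n^2 - 30*n - 15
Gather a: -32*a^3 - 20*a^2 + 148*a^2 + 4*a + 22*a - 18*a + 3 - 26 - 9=-32*a^3 + 128*a^2 + 8*a - 32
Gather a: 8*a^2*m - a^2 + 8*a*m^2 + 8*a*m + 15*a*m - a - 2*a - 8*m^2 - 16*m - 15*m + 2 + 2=a^2*(8*m - 1) + a*(8*m^2 + 23*m - 3) - 8*m^2 - 31*m + 4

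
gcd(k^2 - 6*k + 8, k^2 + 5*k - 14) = k - 2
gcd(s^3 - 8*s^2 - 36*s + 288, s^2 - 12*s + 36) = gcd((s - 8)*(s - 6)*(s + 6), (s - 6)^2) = s - 6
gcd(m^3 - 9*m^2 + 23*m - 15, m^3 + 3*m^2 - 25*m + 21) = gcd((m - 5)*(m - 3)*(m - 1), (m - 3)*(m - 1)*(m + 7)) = m^2 - 4*m + 3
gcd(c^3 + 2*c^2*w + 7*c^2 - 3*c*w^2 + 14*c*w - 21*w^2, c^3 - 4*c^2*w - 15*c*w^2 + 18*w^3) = -c^2 - 2*c*w + 3*w^2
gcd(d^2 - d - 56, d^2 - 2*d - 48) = d - 8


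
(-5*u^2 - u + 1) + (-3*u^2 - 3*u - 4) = -8*u^2 - 4*u - 3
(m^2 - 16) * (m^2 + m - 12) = m^4 + m^3 - 28*m^2 - 16*m + 192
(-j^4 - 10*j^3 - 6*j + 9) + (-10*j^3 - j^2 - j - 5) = -j^4 - 20*j^3 - j^2 - 7*j + 4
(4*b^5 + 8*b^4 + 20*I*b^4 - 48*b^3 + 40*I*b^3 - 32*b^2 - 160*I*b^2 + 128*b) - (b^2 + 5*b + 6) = 4*b^5 + 8*b^4 + 20*I*b^4 - 48*b^3 + 40*I*b^3 - 33*b^2 - 160*I*b^2 + 123*b - 6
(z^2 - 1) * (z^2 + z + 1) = z^4 + z^3 - z - 1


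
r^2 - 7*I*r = r*(r - 7*I)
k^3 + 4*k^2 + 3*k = k*(k + 1)*(k + 3)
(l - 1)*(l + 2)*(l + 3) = l^3 + 4*l^2 + l - 6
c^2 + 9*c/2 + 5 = (c + 2)*(c + 5/2)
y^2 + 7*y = y*(y + 7)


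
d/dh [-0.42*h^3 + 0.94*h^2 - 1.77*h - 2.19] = -1.26*h^2 + 1.88*h - 1.77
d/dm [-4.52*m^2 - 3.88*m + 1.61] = -9.04*m - 3.88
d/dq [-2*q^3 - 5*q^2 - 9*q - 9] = -6*q^2 - 10*q - 9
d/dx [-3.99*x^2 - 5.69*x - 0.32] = -7.98*x - 5.69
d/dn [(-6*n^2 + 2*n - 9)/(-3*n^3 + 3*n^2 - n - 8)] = (-18*n^4 + 12*n^3 - 81*n^2 + 150*n - 25)/(9*n^6 - 18*n^5 + 15*n^4 + 42*n^3 - 47*n^2 + 16*n + 64)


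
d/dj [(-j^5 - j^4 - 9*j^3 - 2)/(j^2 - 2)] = j*(-3*j^5 - 2*j^4 + j^3 + 8*j^2 + 54*j + 4)/(j^4 - 4*j^2 + 4)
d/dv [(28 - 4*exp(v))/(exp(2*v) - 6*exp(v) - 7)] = 4*exp(v)/(exp(2*v) + 2*exp(v) + 1)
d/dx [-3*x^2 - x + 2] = -6*x - 1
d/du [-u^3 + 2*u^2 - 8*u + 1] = -3*u^2 + 4*u - 8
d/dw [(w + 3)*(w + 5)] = 2*w + 8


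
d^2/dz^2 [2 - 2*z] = 0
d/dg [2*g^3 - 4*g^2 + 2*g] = 6*g^2 - 8*g + 2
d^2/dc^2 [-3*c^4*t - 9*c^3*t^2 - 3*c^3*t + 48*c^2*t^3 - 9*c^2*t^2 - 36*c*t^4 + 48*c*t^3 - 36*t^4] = 6*t*(-6*c^2 - 9*c*t - 3*c + 16*t^2 - 3*t)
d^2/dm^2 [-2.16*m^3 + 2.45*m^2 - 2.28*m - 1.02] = 4.9 - 12.96*m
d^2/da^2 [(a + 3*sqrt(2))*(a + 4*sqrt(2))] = 2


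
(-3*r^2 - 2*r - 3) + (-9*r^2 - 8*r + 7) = -12*r^2 - 10*r + 4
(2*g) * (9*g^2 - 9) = 18*g^3 - 18*g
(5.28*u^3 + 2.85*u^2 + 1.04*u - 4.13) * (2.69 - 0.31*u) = -1.6368*u^4 + 13.3197*u^3 + 7.3441*u^2 + 4.0779*u - 11.1097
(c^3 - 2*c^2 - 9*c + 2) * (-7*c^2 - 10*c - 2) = -7*c^5 + 4*c^4 + 81*c^3 + 80*c^2 - 2*c - 4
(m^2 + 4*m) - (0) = m^2 + 4*m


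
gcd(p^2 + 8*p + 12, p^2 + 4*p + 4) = p + 2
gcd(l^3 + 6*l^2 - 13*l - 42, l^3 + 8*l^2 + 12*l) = l + 2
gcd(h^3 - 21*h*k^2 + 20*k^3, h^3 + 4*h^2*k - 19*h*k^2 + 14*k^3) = h - k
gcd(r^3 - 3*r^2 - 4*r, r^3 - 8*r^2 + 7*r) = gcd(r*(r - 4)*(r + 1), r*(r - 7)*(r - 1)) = r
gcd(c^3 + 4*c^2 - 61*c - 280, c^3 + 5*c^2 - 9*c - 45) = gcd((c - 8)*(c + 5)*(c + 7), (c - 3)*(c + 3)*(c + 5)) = c + 5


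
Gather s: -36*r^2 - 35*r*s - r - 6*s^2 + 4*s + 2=-36*r^2 - r - 6*s^2 + s*(4 - 35*r) + 2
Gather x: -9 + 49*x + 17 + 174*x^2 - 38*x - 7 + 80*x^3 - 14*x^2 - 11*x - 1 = 80*x^3 + 160*x^2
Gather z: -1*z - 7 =-z - 7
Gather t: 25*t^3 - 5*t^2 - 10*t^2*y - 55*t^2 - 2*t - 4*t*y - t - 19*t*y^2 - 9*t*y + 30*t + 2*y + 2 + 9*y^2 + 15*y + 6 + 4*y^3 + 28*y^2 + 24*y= 25*t^3 + t^2*(-10*y - 60) + t*(-19*y^2 - 13*y + 27) + 4*y^3 + 37*y^2 + 41*y + 8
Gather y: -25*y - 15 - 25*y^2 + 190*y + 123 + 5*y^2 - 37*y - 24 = -20*y^2 + 128*y + 84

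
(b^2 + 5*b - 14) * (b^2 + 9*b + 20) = b^4 + 14*b^3 + 51*b^2 - 26*b - 280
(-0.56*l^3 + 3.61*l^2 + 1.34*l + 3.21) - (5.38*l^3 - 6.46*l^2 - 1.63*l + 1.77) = -5.94*l^3 + 10.07*l^2 + 2.97*l + 1.44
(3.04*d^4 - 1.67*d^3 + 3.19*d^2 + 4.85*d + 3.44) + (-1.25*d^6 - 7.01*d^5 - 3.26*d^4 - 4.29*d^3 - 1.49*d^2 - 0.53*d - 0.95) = -1.25*d^6 - 7.01*d^5 - 0.22*d^4 - 5.96*d^3 + 1.7*d^2 + 4.32*d + 2.49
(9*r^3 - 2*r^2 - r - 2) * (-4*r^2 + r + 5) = -36*r^5 + 17*r^4 + 47*r^3 - 3*r^2 - 7*r - 10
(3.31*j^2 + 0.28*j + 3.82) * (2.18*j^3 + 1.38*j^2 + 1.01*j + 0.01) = 7.2158*j^5 + 5.1782*j^4 + 12.0571*j^3 + 5.5875*j^2 + 3.861*j + 0.0382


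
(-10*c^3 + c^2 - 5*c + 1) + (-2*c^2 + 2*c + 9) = -10*c^3 - c^2 - 3*c + 10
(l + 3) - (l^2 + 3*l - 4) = -l^2 - 2*l + 7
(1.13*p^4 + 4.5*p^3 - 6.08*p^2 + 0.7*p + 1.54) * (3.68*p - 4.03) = 4.1584*p^5 + 12.0061*p^4 - 40.5094*p^3 + 27.0784*p^2 + 2.8462*p - 6.2062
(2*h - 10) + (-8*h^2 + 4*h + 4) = -8*h^2 + 6*h - 6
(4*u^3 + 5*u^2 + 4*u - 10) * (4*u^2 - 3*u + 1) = 16*u^5 + 8*u^4 + 5*u^3 - 47*u^2 + 34*u - 10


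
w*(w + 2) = w^2 + 2*w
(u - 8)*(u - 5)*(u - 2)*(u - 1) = u^4 - 16*u^3 + 81*u^2 - 146*u + 80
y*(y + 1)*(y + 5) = y^3 + 6*y^2 + 5*y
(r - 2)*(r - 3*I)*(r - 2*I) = r^3 - 2*r^2 - 5*I*r^2 - 6*r + 10*I*r + 12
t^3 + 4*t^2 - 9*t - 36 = (t - 3)*(t + 3)*(t + 4)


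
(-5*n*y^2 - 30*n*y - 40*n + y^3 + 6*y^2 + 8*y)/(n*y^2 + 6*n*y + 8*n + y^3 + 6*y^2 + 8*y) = (-5*n + y)/(n + y)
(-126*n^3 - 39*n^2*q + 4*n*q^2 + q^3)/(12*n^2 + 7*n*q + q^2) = (-42*n^2 + n*q + q^2)/(4*n + q)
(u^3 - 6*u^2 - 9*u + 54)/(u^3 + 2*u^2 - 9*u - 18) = (u - 6)/(u + 2)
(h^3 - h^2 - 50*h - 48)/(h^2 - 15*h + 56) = (h^2 + 7*h + 6)/(h - 7)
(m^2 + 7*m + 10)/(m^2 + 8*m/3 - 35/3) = 3*(m + 2)/(3*m - 7)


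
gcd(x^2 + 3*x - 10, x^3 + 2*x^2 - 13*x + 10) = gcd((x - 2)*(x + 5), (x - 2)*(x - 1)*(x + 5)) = x^2 + 3*x - 10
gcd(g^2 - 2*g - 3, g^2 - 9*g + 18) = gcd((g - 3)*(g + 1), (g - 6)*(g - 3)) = g - 3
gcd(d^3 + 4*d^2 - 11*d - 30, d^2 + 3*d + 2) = d + 2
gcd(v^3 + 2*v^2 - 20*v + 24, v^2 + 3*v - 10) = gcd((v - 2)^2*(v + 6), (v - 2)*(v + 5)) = v - 2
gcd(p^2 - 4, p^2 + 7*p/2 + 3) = p + 2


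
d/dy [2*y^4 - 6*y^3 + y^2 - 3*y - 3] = 8*y^3 - 18*y^2 + 2*y - 3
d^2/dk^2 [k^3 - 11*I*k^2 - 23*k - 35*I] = 6*k - 22*I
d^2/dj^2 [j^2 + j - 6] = 2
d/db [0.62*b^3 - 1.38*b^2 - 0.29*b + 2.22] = 1.86*b^2 - 2.76*b - 0.29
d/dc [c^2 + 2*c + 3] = 2*c + 2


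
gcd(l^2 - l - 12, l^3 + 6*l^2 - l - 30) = l + 3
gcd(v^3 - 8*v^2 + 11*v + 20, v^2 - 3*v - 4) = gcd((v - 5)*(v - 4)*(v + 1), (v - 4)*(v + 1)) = v^2 - 3*v - 4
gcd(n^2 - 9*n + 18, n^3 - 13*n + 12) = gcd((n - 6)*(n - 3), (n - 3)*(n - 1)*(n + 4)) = n - 3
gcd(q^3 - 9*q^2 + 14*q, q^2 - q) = q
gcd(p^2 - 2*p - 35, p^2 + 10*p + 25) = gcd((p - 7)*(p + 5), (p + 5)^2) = p + 5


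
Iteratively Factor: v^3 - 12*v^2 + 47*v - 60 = (v - 3)*(v^2 - 9*v + 20) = (v - 5)*(v - 3)*(v - 4)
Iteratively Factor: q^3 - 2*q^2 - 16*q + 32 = (q - 4)*(q^2 + 2*q - 8) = (q - 4)*(q - 2)*(q + 4)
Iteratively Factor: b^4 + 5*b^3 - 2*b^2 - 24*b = (b)*(b^3 + 5*b^2 - 2*b - 24) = b*(b + 4)*(b^2 + b - 6) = b*(b - 2)*(b + 4)*(b + 3)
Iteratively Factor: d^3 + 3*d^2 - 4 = (d - 1)*(d^2 + 4*d + 4) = (d - 1)*(d + 2)*(d + 2)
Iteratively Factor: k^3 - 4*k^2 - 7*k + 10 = (k - 1)*(k^2 - 3*k - 10) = (k - 1)*(k + 2)*(k - 5)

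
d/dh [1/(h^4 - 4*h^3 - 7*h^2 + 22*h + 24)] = 2*(-2*h^3 + 6*h^2 + 7*h - 11)/(h^4 - 4*h^3 - 7*h^2 + 22*h + 24)^2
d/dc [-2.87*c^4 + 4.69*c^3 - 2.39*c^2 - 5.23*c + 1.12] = -11.48*c^3 + 14.07*c^2 - 4.78*c - 5.23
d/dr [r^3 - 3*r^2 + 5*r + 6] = 3*r^2 - 6*r + 5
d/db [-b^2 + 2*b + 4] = 2 - 2*b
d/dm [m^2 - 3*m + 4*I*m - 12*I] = 2*m - 3 + 4*I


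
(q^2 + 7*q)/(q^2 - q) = (q + 7)/(q - 1)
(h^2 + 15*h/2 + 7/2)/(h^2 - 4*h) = (2*h^2 + 15*h + 7)/(2*h*(h - 4))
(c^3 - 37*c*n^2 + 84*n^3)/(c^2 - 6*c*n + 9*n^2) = (c^2 + 3*c*n - 28*n^2)/(c - 3*n)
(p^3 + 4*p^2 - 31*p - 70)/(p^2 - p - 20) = (p^2 + 9*p + 14)/(p + 4)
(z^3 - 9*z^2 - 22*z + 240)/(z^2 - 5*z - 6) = (z^2 - 3*z - 40)/(z + 1)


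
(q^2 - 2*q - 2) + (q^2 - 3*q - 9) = 2*q^2 - 5*q - 11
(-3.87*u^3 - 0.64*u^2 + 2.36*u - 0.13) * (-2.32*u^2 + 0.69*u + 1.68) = 8.9784*u^5 - 1.1855*u^4 - 12.4184*u^3 + 0.8548*u^2 + 3.8751*u - 0.2184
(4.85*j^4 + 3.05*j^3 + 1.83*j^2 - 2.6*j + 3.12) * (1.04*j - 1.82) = 5.044*j^5 - 5.655*j^4 - 3.6478*j^3 - 6.0346*j^2 + 7.9768*j - 5.6784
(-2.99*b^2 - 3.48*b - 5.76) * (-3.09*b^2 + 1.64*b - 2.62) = 9.2391*b^4 + 5.8496*b^3 + 19.925*b^2 - 0.328799999999999*b + 15.0912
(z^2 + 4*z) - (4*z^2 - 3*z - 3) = -3*z^2 + 7*z + 3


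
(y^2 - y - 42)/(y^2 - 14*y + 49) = (y + 6)/(y - 7)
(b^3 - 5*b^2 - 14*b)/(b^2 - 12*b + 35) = b*(b + 2)/(b - 5)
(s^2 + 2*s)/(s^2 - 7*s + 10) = s*(s + 2)/(s^2 - 7*s + 10)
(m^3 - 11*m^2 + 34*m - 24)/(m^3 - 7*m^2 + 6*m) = (m - 4)/m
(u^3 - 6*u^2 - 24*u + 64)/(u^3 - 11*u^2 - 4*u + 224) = (u - 2)/(u - 7)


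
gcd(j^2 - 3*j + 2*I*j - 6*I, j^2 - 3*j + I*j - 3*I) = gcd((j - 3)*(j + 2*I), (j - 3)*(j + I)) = j - 3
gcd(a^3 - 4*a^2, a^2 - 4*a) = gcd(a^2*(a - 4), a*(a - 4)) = a^2 - 4*a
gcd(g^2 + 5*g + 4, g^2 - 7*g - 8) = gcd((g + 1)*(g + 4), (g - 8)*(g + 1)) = g + 1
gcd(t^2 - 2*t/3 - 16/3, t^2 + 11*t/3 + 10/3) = t + 2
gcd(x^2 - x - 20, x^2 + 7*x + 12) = x + 4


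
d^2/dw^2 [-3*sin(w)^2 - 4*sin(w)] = 4*sin(w) - 6*cos(2*w)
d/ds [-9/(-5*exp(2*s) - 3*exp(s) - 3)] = (-90*exp(s) - 27)*exp(s)/(5*exp(2*s) + 3*exp(s) + 3)^2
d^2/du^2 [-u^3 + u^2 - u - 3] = 2 - 6*u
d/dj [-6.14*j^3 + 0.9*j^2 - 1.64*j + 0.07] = -18.42*j^2 + 1.8*j - 1.64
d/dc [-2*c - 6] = -2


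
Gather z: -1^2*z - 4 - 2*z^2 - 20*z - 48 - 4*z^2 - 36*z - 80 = -6*z^2 - 57*z - 132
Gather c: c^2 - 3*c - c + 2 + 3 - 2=c^2 - 4*c + 3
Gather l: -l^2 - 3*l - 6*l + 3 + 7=-l^2 - 9*l + 10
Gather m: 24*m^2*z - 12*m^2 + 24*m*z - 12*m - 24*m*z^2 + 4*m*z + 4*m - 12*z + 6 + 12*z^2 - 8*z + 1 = m^2*(24*z - 12) + m*(-24*z^2 + 28*z - 8) + 12*z^2 - 20*z + 7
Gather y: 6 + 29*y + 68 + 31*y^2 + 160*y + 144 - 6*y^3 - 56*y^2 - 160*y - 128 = -6*y^3 - 25*y^2 + 29*y + 90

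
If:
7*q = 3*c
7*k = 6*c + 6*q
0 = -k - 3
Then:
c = -49/20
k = -3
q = -21/20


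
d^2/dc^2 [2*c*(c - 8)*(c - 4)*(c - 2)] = 24*c^2 - 168*c + 224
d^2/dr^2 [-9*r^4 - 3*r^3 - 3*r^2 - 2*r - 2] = -108*r^2 - 18*r - 6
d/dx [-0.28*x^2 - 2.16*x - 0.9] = -0.56*x - 2.16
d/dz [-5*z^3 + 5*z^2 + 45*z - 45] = -15*z^2 + 10*z + 45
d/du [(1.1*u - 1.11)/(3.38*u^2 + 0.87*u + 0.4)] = (-3.718*u^2 + 7.5036*u + 1.4057)/(11.4244*u^4 + 5.8812*u^3 + 3.4609*u^2 + 0.696*u + 0.16)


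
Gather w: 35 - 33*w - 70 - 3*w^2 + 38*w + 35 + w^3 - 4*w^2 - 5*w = w^3 - 7*w^2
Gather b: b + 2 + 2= b + 4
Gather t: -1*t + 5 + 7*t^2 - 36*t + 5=7*t^2 - 37*t + 10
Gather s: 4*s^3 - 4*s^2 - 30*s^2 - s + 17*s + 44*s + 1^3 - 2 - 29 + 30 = 4*s^3 - 34*s^2 + 60*s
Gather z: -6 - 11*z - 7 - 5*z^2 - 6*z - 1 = -5*z^2 - 17*z - 14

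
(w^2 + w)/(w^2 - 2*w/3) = 3*(w + 1)/(3*w - 2)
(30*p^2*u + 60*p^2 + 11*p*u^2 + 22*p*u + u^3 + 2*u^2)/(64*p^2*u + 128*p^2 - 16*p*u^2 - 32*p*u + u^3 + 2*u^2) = (30*p^2 + 11*p*u + u^2)/(64*p^2 - 16*p*u + u^2)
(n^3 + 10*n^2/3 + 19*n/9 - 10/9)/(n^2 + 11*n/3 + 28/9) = (9*n^3 + 30*n^2 + 19*n - 10)/(9*n^2 + 33*n + 28)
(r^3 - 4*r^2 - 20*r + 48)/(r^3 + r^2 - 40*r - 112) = (r^2 - 8*r + 12)/(r^2 - 3*r - 28)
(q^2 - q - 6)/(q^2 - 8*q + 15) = (q + 2)/(q - 5)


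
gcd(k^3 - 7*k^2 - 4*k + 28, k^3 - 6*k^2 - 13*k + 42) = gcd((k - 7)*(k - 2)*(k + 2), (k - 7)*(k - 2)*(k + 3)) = k^2 - 9*k + 14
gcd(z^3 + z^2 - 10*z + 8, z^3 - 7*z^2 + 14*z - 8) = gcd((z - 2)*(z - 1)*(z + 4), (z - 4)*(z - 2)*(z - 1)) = z^2 - 3*z + 2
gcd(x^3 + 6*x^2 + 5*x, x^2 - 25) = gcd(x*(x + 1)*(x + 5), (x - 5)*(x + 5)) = x + 5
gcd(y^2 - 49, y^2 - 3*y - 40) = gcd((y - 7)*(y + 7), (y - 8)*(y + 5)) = 1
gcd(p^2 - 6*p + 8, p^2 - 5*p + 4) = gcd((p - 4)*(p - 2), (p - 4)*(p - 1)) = p - 4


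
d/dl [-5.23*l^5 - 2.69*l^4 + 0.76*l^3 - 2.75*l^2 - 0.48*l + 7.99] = -26.15*l^4 - 10.76*l^3 + 2.28*l^2 - 5.5*l - 0.48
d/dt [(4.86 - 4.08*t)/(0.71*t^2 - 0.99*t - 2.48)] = (2.8968*t^2 - 6.9012*t + 14.9298)/(0.5041*t^4 - 1.4058*t^3 - 2.5415*t^2 + 4.9104*t + 6.1504)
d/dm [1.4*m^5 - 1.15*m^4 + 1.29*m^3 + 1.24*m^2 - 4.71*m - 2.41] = 7.0*m^4 - 4.6*m^3 + 3.87*m^2 + 2.48*m - 4.71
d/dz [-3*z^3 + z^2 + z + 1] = -9*z^2 + 2*z + 1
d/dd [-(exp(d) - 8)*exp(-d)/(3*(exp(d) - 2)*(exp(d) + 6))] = 2*(exp(3*d) - 10*exp(2*d) - 32*exp(d) + 48)*exp(-d)/(3*(exp(4*d) + 8*exp(3*d) - 8*exp(2*d) - 96*exp(d) + 144))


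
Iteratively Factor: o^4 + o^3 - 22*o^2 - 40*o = (o)*(o^3 + o^2 - 22*o - 40) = o*(o + 4)*(o^2 - 3*o - 10) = o*(o + 2)*(o + 4)*(o - 5)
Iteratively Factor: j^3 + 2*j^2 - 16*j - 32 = (j + 2)*(j^2 - 16) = (j - 4)*(j + 2)*(j + 4)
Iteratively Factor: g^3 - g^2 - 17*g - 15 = (g - 5)*(g^2 + 4*g + 3) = (g - 5)*(g + 1)*(g + 3)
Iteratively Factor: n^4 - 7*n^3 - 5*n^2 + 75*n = (n)*(n^3 - 7*n^2 - 5*n + 75) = n*(n + 3)*(n^2 - 10*n + 25) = n*(n - 5)*(n + 3)*(n - 5)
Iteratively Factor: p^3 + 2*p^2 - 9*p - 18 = (p + 3)*(p^2 - p - 6) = (p + 2)*(p + 3)*(p - 3)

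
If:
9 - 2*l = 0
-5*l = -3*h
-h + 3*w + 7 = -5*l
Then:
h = 15/2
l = 9/2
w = -22/3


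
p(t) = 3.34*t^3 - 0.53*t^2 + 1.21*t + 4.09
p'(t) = 10.02*t^2 - 1.06*t + 1.21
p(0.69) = 5.77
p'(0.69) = 5.25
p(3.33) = 125.58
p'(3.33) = 108.79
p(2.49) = 55.38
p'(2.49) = 60.70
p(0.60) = 5.35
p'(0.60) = 4.18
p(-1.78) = -18.58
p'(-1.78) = 34.84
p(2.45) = 52.99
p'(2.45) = 58.76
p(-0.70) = 1.84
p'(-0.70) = 6.86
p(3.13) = 105.10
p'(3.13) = 96.06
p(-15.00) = -11405.81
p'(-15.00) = 2271.61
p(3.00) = 93.13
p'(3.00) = 88.21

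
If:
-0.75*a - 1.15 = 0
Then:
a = -1.53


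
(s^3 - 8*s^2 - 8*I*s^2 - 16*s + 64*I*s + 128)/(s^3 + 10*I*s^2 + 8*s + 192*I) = (s^2 - 4*s*(2 + I) + 32*I)/(s^2 + 14*I*s - 48)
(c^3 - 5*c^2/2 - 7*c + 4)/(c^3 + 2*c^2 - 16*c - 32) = (c - 1/2)/(c + 4)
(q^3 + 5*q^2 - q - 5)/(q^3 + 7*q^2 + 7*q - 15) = (q + 1)/(q + 3)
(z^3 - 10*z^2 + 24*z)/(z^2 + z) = (z^2 - 10*z + 24)/(z + 1)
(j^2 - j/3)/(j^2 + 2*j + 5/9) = 3*j*(3*j - 1)/(9*j^2 + 18*j + 5)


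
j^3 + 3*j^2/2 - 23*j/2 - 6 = (j - 3)*(j + 1/2)*(j + 4)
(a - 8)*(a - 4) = a^2 - 12*a + 32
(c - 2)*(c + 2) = c^2 - 4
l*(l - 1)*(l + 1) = l^3 - l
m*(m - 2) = m^2 - 2*m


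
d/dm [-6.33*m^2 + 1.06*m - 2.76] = 1.06 - 12.66*m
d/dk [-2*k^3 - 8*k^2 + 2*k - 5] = -6*k^2 - 16*k + 2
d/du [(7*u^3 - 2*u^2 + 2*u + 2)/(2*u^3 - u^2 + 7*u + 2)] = (-3*u^4 + 90*u^3 + 18*u^2 - 4*u - 10)/(4*u^6 - 4*u^5 + 29*u^4 - 6*u^3 + 45*u^2 + 28*u + 4)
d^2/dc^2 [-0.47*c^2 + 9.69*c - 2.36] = -0.940000000000000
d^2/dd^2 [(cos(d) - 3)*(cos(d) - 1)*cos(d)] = -15*cos(d)/4 + 8*cos(2*d) - 9*cos(3*d)/4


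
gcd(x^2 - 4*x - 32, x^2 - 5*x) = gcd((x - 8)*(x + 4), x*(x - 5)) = 1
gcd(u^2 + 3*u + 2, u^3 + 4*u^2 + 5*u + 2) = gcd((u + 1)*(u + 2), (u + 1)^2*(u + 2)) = u^2 + 3*u + 2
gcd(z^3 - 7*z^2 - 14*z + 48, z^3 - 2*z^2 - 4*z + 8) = z - 2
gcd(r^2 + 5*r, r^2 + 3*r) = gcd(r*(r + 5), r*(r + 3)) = r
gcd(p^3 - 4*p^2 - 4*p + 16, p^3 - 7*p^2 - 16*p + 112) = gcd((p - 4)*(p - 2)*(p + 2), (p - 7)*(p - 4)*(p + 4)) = p - 4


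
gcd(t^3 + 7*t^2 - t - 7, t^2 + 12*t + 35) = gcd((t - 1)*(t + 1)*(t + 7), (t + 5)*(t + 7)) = t + 7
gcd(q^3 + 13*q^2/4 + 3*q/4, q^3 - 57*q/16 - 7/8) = q + 1/4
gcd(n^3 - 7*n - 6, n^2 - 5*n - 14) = n + 2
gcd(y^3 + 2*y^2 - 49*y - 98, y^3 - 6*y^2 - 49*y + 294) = y^2 - 49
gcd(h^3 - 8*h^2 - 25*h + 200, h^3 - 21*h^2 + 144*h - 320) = h^2 - 13*h + 40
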